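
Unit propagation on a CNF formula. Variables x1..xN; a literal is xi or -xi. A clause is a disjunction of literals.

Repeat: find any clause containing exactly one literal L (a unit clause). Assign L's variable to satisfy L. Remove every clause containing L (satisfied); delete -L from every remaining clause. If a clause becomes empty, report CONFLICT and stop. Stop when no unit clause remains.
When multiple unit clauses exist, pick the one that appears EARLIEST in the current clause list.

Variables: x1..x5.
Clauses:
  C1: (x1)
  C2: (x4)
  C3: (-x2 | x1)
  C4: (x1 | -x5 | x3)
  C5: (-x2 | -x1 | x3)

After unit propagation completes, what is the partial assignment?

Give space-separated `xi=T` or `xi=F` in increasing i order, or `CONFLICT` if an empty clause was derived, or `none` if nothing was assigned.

Answer: x1=T x4=T

Derivation:
unit clause [1] forces x1=T; simplify:
  drop -1 from [-2, -1, 3] -> [-2, 3]
  satisfied 3 clause(s); 2 remain; assigned so far: [1]
unit clause [4] forces x4=T; simplify:
  satisfied 1 clause(s); 1 remain; assigned so far: [1, 4]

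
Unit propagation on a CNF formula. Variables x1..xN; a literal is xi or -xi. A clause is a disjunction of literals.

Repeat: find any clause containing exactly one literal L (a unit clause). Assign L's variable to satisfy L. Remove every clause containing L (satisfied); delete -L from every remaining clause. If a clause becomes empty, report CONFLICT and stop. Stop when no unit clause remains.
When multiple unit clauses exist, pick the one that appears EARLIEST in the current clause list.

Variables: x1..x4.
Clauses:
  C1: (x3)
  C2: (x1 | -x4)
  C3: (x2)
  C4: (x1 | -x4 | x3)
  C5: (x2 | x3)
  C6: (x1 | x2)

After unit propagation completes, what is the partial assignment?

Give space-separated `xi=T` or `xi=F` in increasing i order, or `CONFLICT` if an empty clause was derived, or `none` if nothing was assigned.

Answer: x2=T x3=T

Derivation:
unit clause [3] forces x3=T; simplify:
  satisfied 3 clause(s); 3 remain; assigned so far: [3]
unit clause [2] forces x2=T; simplify:
  satisfied 2 clause(s); 1 remain; assigned so far: [2, 3]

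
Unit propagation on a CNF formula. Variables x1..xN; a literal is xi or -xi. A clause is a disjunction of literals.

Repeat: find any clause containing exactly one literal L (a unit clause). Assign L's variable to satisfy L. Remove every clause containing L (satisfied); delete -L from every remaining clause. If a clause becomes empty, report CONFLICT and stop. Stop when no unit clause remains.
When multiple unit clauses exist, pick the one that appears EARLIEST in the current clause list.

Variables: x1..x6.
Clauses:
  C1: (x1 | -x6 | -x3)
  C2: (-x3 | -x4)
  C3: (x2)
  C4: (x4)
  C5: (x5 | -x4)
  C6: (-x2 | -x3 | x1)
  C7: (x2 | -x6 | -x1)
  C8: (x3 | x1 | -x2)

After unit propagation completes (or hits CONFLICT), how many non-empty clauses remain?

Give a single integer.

unit clause [2] forces x2=T; simplify:
  drop -2 from [-2, -3, 1] -> [-3, 1]
  drop -2 from [3, 1, -2] -> [3, 1]
  satisfied 2 clause(s); 6 remain; assigned so far: [2]
unit clause [4] forces x4=T; simplify:
  drop -4 from [-3, -4] -> [-3]
  drop -4 from [5, -4] -> [5]
  satisfied 1 clause(s); 5 remain; assigned so far: [2, 4]
unit clause [-3] forces x3=F; simplify:
  drop 3 from [3, 1] -> [1]
  satisfied 3 clause(s); 2 remain; assigned so far: [2, 3, 4]
unit clause [5] forces x5=T; simplify:
  satisfied 1 clause(s); 1 remain; assigned so far: [2, 3, 4, 5]
unit clause [1] forces x1=T; simplify:
  satisfied 1 clause(s); 0 remain; assigned so far: [1, 2, 3, 4, 5]

Answer: 0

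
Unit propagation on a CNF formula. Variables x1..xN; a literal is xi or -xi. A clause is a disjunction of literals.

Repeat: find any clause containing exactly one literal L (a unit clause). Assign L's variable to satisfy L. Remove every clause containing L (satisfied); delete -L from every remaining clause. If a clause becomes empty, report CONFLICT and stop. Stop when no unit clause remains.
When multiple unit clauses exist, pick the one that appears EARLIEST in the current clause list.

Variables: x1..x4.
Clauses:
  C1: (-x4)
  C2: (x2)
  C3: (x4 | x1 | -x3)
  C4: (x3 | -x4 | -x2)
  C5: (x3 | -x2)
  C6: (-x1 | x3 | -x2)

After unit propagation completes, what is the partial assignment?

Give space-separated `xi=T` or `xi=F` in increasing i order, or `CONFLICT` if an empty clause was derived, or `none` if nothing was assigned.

Answer: x1=T x2=T x3=T x4=F

Derivation:
unit clause [-4] forces x4=F; simplify:
  drop 4 from [4, 1, -3] -> [1, -3]
  satisfied 2 clause(s); 4 remain; assigned so far: [4]
unit clause [2] forces x2=T; simplify:
  drop -2 from [3, -2] -> [3]
  drop -2 from [-1, 3, -2] -> [-1, 3]
  satisfied 1 clause(s); 3 remain; assigned so far: [2, 4]
unit clause [3] forces x3=T; simplify:
  drop -3 from [1, -3] -> [1]
  satisfied 2 clause(s); 1 remain; assigned so far: [2, 3, 4]
unit clause [1] forces x1=T; simplify:
  satisfied 1 clause(s); 0 remain; assigned so far: [1, 2, 3, 4]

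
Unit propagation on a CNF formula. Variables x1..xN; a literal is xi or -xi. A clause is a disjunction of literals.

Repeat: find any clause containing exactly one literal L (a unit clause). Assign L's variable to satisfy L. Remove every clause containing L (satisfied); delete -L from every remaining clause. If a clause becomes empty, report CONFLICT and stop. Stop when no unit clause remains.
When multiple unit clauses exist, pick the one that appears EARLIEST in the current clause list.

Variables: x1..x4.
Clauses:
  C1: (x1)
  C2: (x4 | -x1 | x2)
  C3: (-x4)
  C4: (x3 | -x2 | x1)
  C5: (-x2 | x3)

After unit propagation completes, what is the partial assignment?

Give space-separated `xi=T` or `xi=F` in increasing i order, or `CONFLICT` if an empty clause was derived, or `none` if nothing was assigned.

unit clause [1] forces x1=T; simplify:
  drop -1 from [4, -1, 2] -> [4, 2]
  satisfied 2 clause(s); 3 remain; assigned so far: [1]
unit clause [-4] forces x4=F; simplify:
  drop 4 from [4, 2] -> [2]
  satisfied 1 clause(s); 2 remain; assigned so far: [1, 4]
unit clause [2] forces x2=T; simplify:
  drop -2 from [-2, 3] -> [3]
  satisfied 1 clause(s); 1 remain; assigned so far: [1, 2, 4]
unit clause [3] forces x3=T; simplify:
  satisfied 1 clause(s); 0 remain; assigned so far: [1, 2, 3, 4]

Answer: x1=T x2=T x3=T x4=F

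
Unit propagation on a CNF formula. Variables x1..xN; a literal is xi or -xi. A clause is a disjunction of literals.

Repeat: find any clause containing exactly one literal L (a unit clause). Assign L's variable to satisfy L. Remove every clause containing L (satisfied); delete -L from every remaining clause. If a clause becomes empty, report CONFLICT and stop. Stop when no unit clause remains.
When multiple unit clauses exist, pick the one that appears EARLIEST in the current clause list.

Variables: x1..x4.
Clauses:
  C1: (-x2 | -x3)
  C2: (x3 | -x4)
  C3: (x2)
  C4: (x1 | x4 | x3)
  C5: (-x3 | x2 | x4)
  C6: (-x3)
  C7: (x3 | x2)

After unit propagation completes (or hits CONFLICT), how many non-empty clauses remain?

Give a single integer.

unit clause [2] forces x2=T; simplify:
  drop -2 from [-2, -3] -> [-3]
  satisfied 3 clause(s); 4 remain; assigned so far: [2]
unit clause [-3] forces x3=F; simplify:
  drop 3 from [3, -4] -> [-4]
  drop 3 from [1, 4, 3] -> [1, 4]
  satisfied 2 clause(s); 2 remain; assigned so far: [2, 3]
unit clause [-4] forces x4=F; simplify:
  drop 4 from [1, 4] -> [1]
  satisfied 1 clause(s); 1 remain; assigned so far: [2, 3, 4]
unit clause [1] forces x1=T; simplify:
  satisfied 1 clause(s); 0 remain; assigned so far: [1, 2, 3, 4]

Answer: 0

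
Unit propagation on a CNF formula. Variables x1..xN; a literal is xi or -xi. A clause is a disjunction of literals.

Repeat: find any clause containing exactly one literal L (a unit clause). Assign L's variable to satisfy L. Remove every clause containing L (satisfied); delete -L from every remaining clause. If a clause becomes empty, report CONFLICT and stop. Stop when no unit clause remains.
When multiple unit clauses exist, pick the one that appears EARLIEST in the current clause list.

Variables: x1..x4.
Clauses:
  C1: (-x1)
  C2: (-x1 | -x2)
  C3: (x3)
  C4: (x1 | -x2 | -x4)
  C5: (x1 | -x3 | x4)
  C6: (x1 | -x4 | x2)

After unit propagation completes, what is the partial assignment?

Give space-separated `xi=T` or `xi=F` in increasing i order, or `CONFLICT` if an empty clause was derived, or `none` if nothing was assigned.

Answer: CONFLICT

Derivation:
unit clause [-1] forces x1=F; simplify:
  drop 1 from [1, -2, -4] -> [-2, -4]
  drop 1 from [1, -3, 4] -> [-3, 4]
  drop 1 from [1, -4, 2] -> [-4, 2]
  satisfied 2 clause(s); 4 remain; assigned so far: [1]
unit clause [3] forces x3=T; simplify:
  drop -3 from [-3, 4] -> [4]
  satisfied 1 clause(s); 3 remain; assigned so far: [1, 3]
unit clause [4] forces x4=T; simplify:
  drop -4 from [-2, -4] -> [-2]
  drop -4 from [-4, 2] -> [2]
  satisfied 1 clause(s); 2 remain; assigned so far: [1, 3, 4]
unit clause [-2] forces x2=F; simplify:
  drop 2 from [2] -> [] (empty!)
  satisfied 1 clause(s); 1 remain; assigned so far: [1, 2, 3, 4]
CONFLICT (empty clause)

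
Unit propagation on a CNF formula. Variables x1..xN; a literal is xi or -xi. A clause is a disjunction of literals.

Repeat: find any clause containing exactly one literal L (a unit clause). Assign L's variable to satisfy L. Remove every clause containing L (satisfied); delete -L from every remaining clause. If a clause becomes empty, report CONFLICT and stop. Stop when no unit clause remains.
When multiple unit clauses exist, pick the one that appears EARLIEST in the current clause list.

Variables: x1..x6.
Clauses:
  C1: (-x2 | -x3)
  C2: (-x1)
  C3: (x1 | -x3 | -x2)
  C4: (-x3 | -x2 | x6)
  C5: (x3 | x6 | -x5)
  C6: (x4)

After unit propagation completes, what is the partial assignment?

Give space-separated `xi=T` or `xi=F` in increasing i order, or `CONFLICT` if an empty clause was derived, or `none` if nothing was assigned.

Answer: x1=F x4=T

Derivation:
unit clause [-1] forces x1=F; simplify:
  drop 1 from [1, -3, -2] -> [-3, -2]
  satisfied 1 clause(s); 5 remain; assigned so far: [1]
unit clause [4] forces x4=T; simplify:
  satisfied 1 clause(s); 4 remain; assigned so far: [1, 4]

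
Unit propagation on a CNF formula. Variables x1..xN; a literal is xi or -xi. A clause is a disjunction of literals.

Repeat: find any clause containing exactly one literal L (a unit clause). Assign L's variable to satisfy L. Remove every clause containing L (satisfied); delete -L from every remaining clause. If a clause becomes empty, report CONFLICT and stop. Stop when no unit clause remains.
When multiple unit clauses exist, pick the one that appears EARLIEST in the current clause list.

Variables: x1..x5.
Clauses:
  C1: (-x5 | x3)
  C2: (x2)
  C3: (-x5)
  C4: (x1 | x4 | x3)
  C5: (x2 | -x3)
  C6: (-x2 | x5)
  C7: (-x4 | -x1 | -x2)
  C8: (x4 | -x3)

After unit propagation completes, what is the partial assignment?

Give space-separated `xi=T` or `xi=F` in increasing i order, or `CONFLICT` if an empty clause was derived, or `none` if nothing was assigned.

Answer: CONFLICT

Derivation:
unit clause [2] forces x2=T; simplify:
  drop -2 from [-2, 5] -> [5]
  drop -2 from [-4, -1, -2] -> [-4, -1]
  satisfied 2 clause(s); 6 remain; assigned so far: [2]
unit clause [-5] forces x5=F; simplify:
  drop 5 from [5] -> [] (empty!)
  satisfied 2 clause(s); 4 remain; assigned so far: [2, 5]
CONFLICT (empty clause)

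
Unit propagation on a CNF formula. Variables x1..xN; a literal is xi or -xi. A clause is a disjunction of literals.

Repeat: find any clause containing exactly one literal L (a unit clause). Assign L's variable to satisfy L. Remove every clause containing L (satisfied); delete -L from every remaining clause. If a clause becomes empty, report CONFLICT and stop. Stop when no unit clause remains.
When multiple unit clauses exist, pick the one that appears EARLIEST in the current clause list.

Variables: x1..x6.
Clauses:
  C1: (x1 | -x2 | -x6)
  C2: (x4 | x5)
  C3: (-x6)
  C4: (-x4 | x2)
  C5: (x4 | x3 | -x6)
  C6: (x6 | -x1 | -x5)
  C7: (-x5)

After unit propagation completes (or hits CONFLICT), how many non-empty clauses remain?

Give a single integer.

unit clause [-6] forces x6=F; simplify:
  drop 6 from [6, -1, -5] -> [-1, -5]
  satisfied 3 clause(s); 4 remain; assigned so far: [6]
unit clause [-5] forces x5=F; simplify:
  drop 5 from [4, 5] -> [4]
  satisfied 2 clause(s); 2 remain; assigned so far: [5, 6]
unit clause [4] forces x4=T; simplify:
  drop -4 from [-4, 2] -> [2]
  satisfied 1 clause(s); 1 remain; assigned so far: [4, 5, 6]
unit clause [2] forces x2=T; simplify:
  satisfied 1 clause(s); 0 remain; assigned so far: [2, 4, 5, 6]

Answer: 0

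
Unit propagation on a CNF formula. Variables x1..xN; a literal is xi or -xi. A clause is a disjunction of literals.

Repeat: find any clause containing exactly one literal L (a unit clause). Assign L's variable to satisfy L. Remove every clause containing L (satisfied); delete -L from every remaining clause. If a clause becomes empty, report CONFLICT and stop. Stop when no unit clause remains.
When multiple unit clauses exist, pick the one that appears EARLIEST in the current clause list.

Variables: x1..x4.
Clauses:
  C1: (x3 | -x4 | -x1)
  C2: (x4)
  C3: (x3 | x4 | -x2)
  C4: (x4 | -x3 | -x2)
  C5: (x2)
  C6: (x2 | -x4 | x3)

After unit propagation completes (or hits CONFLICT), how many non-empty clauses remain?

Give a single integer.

unit clause [4] forces x4=T; simplify:
  drop -4 from [3, -4, -1] -> [3, -1]
  drop -4 from [2, -4, 3] -> [2, 3]
  satisfied 3 clause(s); 3 remain; assigned so far: [4]
unit clause [2] forces x2=T; simplify:
  satisfied 2 clause(s); 1 remain; assigned so far: [2, 4]

Answer: 1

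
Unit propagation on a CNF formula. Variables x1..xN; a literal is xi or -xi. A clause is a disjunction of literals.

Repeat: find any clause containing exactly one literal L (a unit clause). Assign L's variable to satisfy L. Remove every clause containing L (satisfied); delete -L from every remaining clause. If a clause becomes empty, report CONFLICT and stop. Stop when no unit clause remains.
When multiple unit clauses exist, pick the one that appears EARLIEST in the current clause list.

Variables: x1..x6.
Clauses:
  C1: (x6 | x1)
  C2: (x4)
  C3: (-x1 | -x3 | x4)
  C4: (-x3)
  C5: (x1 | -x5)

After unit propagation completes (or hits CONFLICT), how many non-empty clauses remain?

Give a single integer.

Answer: 2

Derivation:
unit clause [4] forces x4=T; simplify:
  satisfied 2 clause(s); 3 remain; assigned so far: [4]
unit clause [-3] forces x3=F; simplify:
  satisfied 1 clause(s); 2 remain; assigned so far: [3, 4]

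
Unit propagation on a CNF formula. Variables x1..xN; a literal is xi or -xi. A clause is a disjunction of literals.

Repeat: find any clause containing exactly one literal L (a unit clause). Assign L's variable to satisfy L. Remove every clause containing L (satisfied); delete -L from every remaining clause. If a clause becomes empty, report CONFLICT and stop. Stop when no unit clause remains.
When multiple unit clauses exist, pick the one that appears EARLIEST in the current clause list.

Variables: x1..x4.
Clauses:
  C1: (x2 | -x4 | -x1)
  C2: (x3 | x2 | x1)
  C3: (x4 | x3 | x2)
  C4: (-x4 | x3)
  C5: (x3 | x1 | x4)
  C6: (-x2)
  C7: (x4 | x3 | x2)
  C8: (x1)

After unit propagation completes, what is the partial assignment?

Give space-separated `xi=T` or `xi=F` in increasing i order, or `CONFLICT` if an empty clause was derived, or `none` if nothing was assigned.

unit clause [-2] forces x2=F; simplify:
  drop 2 from [2, -4, -1] -> [-4, -1]
  drop 2 from [3, 2, 1] -> [3, 1]
  drop 2 from [4, 3, 2] -> [4, 3]
  drop 2 from [4, 3, 2] -> [4, 3]
  satisfied 1 clause(s); 7 remain; assigned so far: [2]
unit clause [1] forces x1=T; simplify:
  drop -1 from [-4, -1] -> [-4]
  satisfied 3 clause(s); 4 remain; assigned so far: [1, 2]
unit clause [-4] forces x4=F; simplify:
  drop 4 from [4, 3] -> [3]
  drop 4 from [4, 3] -> [3]
  satisfied 2 clause(s); 2 remain; assigned so far: [1, 2, 4]
unit clause [3] forces x3=T; simplify:
  satisfied 2 clause(s); 0 remain; assigned so far: [1, 2, 3, 4]

Answer: x1=T x2=F x3=T x4=F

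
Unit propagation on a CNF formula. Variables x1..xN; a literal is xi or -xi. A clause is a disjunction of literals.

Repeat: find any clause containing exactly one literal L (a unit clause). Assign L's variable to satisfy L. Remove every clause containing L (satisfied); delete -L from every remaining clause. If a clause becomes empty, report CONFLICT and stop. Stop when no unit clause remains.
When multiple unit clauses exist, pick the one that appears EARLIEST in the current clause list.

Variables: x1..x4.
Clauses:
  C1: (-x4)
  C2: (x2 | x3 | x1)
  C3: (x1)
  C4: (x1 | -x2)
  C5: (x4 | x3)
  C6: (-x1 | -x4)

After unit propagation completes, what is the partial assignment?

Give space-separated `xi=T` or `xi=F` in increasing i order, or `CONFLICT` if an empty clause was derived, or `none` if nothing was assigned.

Answer: x1=T x3=T x4=F

Derivation:
unit clause [-4] forces x4=F; simplify:
  drop 4 from [4, 3] -> [3]
  satisfied 2 clause(s); 4 remain; assigned so far: [4]
unit clause [1] forces x1=T; simplify:
  satisfied 3 clause(s); 1 remain; assigned so far: [1, 4]
unit clause [3] forces x3=T; simplify:
  satisfied 1 clause(s); 0 remain; assigned so far: [1, 3, 4]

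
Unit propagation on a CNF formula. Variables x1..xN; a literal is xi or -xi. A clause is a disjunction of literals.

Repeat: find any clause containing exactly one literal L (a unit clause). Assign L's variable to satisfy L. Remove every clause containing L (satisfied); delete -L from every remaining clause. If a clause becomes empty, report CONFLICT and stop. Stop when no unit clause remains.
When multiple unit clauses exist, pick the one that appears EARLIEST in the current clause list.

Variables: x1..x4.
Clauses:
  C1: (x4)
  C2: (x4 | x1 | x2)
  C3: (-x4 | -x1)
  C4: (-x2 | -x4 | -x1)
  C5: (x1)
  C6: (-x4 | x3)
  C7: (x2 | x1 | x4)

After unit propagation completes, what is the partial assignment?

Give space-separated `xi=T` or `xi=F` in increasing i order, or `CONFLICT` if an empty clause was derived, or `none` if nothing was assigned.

unit clause [4] forces x4=T; simplify:
  drop -4 from [-4, -1] -> [-1]
  drop -4 from [-2, -4, -1] -> [-2, -1]
  drop -4 from [-4, 3] -> [3]
  satisfied 3 clause(s); 4 remain; assigned so far: [4]
unit clause [-1] forces x1=F; simplify:
  drop 1 from [1] -> [] (empty!)
  satisfied 2 clause(s); 2 remain; assigned so far: [1, 4]
CONFLICT (empty clause)

Answer: CONFLICT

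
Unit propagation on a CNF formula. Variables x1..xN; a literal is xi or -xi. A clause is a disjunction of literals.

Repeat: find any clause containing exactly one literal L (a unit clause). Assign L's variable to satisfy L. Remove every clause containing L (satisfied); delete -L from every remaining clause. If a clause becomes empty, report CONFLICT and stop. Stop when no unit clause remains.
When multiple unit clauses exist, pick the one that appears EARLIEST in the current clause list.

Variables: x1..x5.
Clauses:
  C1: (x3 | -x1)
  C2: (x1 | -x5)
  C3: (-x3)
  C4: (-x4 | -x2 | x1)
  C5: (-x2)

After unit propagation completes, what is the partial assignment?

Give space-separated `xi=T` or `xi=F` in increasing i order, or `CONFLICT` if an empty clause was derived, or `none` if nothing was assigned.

unit clause [-3] forces x3=F; simplify:
  drop 3 from [3, -1] -> [-1]
  satisfied 1 clause(s); 4 remain; assigned so far: [3]
unit clause [-1] forces x1=F; simplify:
  drop 1 from [1, -5] -> [-5]
  drop 1 from [-4, -2, 1] -> [-4, -2]
  satisfied 1 clause(s); 3 remain; assigned so far: [1, 3]
unit clause [-5] forces x5=F; simplify:
  satisfied 1 clause(s); 2 remain; assigned so far: [1, 3, 5]
unit clause [-2] forces x2=F; simplify:
  satisfied 2 clause(s); 0 remain; assigned so far: [1, 2, 3, 5]

Answer: x1=F x2=F x3=F x5=F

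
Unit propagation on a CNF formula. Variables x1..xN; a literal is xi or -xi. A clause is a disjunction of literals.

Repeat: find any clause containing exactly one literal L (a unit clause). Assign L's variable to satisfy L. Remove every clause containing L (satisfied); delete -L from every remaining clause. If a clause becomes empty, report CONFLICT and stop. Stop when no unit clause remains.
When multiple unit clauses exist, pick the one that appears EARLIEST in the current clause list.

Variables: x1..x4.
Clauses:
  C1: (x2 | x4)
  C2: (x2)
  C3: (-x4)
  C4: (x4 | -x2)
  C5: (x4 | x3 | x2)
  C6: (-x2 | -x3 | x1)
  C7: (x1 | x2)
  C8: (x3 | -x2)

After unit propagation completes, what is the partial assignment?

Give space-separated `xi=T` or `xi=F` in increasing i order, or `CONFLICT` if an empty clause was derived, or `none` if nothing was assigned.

Answer: CONFLICT

Derivation:
unit clause [2] forces x2=T; simplify:
  drop -2 from [4, -2] -> [4]
  drop -2 from [-2, -3, 1] -> [-3, 1]
  drop -2 from [3, -2] -> [3]
  satisfied 4 clause(s); 4 remain; assigned so far: [2]
unit clause [-4] forces x4=F; simplify:
  drop 4 from [4] -> [] (empty!)
  satisfied 1 clause(s); 3 remain; assigned so far: [2, 4]
CONFLICT (empty clause)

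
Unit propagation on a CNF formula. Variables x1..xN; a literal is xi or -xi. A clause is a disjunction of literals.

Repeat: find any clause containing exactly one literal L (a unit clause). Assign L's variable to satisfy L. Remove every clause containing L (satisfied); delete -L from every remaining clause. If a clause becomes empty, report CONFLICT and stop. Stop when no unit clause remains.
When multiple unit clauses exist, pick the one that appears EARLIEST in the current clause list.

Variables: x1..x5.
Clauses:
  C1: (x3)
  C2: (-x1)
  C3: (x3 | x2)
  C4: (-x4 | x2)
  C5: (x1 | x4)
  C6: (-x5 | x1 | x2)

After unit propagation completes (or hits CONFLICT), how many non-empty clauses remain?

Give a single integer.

unit clause [3] forces x3=T; simplify:
  satisfied 2 clause(s); 4 remain; assigned so far: [3]
unit clause [-1] forces x1=F; simplify:
  drop 1 from [1, 4] -> [4]
  drop 1 from [-5, 1, 2] -> [-5, 2]
  satisfied 1 clause(s); 3 remain; assigned so far: [1, 3]
unit clause [4] forces x4=T; simplify:
  drop -4 from [-4, 2] -> [2]
  satisfied 1 clause(s); 2 remain; assigned so far: [1, 3, 4]
unit clause [2] forces x2=T; simplify:
  satisfied 2 clause(s); 0 remain; assigned so far: [1, 2, 3, 4]

Answer: 0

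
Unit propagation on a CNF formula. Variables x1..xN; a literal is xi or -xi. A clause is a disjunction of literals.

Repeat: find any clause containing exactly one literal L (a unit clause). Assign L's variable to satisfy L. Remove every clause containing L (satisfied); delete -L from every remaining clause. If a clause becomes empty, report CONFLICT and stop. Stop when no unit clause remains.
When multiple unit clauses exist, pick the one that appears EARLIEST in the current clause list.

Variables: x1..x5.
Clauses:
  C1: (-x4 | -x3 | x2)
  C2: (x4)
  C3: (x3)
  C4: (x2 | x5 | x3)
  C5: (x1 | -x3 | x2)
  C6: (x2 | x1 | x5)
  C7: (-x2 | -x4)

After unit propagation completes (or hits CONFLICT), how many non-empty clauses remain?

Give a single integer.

unit clause [4] forces x4=T; simplify:
  drop -4 from [-4, -3, 2] -> [-3, 2]
  drop -4 from [-2, -4] -> [-2]
  satisfied 1 clause(s); 6 remain; assigned so far: [4]
unit clause [3] forces x3=T; simplify:
  drop -3 from [-3, 2] -> [2]
  drop -3 from [1, -3, 2] -> [1, 2]
  satisfied 2 clause(s); 4 remain; assigned so far: [3, 4]
unit clause [2] forces x2=T; simplify:
  drop -2 from [-2] -> [] (empty!)
  satisfied 3 clause(s); 1 remain; assigned so far: [2, 3, 4]
CONFLICT (empty clause)

Answer: 0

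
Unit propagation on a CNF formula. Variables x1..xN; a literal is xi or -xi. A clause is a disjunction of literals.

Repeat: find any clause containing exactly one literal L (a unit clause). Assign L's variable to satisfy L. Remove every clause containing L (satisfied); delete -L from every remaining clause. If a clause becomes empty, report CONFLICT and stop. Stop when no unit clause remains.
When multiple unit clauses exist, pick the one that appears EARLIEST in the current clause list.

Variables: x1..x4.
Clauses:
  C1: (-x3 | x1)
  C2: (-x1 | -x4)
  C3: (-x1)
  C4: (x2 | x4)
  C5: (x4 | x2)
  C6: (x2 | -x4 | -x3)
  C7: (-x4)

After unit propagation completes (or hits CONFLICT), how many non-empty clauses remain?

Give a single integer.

Answer: 0

Derivation:
unit clause [-1] forces x1=F; simplify:
  drop 1 from [-3, 1] -> [-3]
  satisfied 2 clause(s); 5 remain; assigned so far: [1]
unit clause [-3] forces x3=F; simplify:
  satisfied 2 clause(s); 3 remain; assigned so far: [1, 3]
unit clause [-4] forces x4=F; simplify:
  drop 4 from [2, 4] -> [2]
  drop 4 from [4, 2] -> [2]
  satisfied 1 clause(s); 2 remain; assigned so far: [1, 3, 4]
unit clause [2] forces x2=T; simplify:
  satisfied 2 clause(s); 0 remain; assigned so far: [1, 2, 3, 4]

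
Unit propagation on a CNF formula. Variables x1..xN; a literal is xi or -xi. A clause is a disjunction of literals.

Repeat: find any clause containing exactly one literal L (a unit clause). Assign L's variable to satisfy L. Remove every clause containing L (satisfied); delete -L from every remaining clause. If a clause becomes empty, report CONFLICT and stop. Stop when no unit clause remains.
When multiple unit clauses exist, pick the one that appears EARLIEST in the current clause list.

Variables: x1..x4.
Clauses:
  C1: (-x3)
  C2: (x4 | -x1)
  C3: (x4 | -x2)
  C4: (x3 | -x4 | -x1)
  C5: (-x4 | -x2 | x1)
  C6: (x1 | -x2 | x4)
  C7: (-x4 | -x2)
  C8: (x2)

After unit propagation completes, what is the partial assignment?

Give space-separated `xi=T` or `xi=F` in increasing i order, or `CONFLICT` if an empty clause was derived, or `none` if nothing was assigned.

unit clause [-3] forces x3=F; simplify:
  drop 3 from [3, -4, -1] -> [-4, -1]
  satisfied 1 clause(s); 7 remain; assigned so far: [3]
unit clause [2] forces x2=T; simplify:
  drop -2 from [4, -2] -> [4]
  drop -2 from [-4, -2, 1] -> [-4, 1]
  drop -2 from [1, -2, 4] -> [1, 4]
  drop -2 from [-4, -2] -> [-4]
  satisfied 1 clause(s); 6 remain; assigned so far: [2, 3]
unit clause [4] forces x4=T; simplify:
  drop -4 from [-4, -1] -> [-1]
  drop -4 from [-4, 1] -> [1]
  drop -4 from [-4] -> [] (empty!)
  satisfied 3 clause(s); 3 remain; assigned so far: [2, 3, 4]
CONFLICT (empty clause)

Answer: CONFLICT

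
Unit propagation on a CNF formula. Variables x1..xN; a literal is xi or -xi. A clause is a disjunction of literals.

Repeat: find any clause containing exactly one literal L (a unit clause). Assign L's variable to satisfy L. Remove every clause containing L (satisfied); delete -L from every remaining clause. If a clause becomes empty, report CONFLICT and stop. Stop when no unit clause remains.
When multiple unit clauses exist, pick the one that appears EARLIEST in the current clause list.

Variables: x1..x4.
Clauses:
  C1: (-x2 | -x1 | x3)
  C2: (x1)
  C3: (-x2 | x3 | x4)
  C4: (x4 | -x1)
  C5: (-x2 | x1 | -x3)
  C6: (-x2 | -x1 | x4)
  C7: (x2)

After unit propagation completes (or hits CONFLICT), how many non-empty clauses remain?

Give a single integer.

unit clause [1] forces x1=T; simplify:
  drop -1 from [-2, -1, 3] -> [-2, 3]
  drop -1 from [4, -1] -> [4]
  drop -1 from [-2, -1, 4] -> [-2, 4]
  satisfied 2 clause(s); 5 remain; assigned so far: [1]
unit clause [4] forces x4=T; simplify:
  satisfied 3 clause(s); 2 remain; assigned so far: [1, 4]
unit clause [2] forces x2=T; simplify:
  drop -2 from [-2, 3] -> [3]
  satisfied 1 clause(s); 1 remain; assigned so far: [1, 2, 4]
unit clause [3] forces x3=T; simplify:
  satisfied 1 clause(s); 0 remain; assigned so far: [1, 2, 3, 4]

Answer: 0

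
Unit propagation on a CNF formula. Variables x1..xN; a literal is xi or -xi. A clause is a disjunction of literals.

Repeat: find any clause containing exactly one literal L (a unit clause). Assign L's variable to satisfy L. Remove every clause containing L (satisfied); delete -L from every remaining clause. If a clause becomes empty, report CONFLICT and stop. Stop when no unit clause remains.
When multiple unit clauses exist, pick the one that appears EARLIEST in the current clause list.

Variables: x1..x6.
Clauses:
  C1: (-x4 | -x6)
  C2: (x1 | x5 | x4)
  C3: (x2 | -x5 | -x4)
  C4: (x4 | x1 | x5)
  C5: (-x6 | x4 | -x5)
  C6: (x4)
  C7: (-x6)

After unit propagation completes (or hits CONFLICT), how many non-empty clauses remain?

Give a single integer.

Answer: 1

Derivation:
unit clause [4] forces x4=T; simplify:
  drop -4 from [-4, -6] -> [-6]
  drop -4 from [2, -5, -4] -> [2, -5]
  satisfied 4 clause(s); 3 remain; assigned so far: [4]
unit clause [-6] forces x6=F; simplify:
  satisfied 2 clause(s); 1 remain; assigned so far: [4, 6]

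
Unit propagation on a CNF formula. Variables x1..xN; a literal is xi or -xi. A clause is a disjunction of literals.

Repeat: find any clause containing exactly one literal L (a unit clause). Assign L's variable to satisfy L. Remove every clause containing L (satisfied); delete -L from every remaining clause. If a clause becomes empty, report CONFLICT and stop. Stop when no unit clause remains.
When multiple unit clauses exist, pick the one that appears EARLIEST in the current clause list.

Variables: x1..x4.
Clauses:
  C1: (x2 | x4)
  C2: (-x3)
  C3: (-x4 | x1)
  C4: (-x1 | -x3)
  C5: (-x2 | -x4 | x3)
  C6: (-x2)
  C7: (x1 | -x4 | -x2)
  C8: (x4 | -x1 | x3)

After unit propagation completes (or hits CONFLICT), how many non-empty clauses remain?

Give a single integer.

Answer: 0

Derivation:
unit clause [-3] forces x3=F; simplify:
  drop 3 from [-2, -4, 3] -> [-2, -4]
  drop 3 from [4, -1, 3] -> [4, -1]
  satisfied 2 clause(s); 6 remain; assigned so far: [3]
unit clause [-2] forces x2=F; simplify:
  drop 2 from [2, 4] -> [4]
  satisfied 3 clause(s); 3 remain; assigned so far: [2, 3]
unit clause [4] forces x4=T; simplify:
  drop -4 from [-4, 1] -> [1]
  satisfied 2 clause(s); 1 remain; assigned so far: [2, 3, 4]
unit clause [1] forces x1=T; simplify:
  satisfied 1 clause(s); 0 remain; assigned so far: [1, 2, 3, 4]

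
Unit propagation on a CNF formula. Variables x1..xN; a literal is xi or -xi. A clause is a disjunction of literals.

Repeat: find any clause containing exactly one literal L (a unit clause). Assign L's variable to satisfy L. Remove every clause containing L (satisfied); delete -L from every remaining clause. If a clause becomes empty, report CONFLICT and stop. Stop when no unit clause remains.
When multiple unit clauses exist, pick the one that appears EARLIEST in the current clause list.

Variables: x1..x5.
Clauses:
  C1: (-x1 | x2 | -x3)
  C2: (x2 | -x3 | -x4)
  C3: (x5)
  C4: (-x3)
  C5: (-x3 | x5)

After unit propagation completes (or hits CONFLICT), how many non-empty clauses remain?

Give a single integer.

Answer: 0

Derivation:
unit clause [5] forces x5=T; simplify:
  satisfied 2 clause(s); 3 remain; assigned so far: [5]
unit clause [-3] forces x3=F; simplify:
  satisfied 3 clause(s); 0 remain; assigned so far: [3, 5]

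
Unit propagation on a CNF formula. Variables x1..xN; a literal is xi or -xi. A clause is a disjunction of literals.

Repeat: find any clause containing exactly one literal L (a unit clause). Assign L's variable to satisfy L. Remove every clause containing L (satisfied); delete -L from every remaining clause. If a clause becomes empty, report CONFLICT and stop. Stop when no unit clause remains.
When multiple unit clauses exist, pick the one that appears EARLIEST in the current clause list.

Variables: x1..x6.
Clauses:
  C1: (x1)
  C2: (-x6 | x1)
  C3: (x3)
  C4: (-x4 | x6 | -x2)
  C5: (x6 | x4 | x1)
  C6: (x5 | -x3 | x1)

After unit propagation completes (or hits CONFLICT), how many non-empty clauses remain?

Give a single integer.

unit clause [1] forces x1=T; simplify:
  satisfied 4 clause(s); 2 remain; assigned so far: [1]
unit clause [3] forces x3=T; simplify:
  satisfied 1 clause(s); 1 remain; assigned so far: [1, 3]

Answer: 1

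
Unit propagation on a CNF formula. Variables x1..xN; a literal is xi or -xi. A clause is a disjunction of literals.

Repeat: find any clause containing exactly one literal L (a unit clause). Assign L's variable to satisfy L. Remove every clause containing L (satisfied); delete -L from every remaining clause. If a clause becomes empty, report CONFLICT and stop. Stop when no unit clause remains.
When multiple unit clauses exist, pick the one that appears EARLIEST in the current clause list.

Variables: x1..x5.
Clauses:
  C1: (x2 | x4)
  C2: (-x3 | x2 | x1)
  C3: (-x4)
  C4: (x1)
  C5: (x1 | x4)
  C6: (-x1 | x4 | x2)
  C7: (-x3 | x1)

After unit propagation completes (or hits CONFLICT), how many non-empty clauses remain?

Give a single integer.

unit clause [-4] forces x4=F; simplify:
  drop 4 from [2, 4] -> [2]
  drop 4 from [1, 4] -> [1]
  drop 4 from [-1, 4, 2] -> [-1, 2]
  satisfied 1 clause(s); 6 remain; assigned so far: [4]
unit clause [2] forces x2=T; simplify:
  satisfied 3 clause(s); 3 remain; assigned so far: [2, 4]
unit clause [1] forces x1=T; simplify:
  satisfied 3 clause(s); 0 remain; assigned so far: [1, 2, 4]

Answer: 0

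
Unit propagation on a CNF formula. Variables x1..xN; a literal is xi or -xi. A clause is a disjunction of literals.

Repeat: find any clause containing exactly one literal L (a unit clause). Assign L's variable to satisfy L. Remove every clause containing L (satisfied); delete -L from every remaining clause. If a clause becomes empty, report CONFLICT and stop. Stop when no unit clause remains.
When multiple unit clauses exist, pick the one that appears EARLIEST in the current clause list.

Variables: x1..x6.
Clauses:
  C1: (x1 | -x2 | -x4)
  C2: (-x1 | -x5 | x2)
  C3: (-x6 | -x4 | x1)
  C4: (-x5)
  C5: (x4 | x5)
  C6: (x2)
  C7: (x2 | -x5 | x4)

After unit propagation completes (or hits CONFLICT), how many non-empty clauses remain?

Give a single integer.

Answer: 0

Derivation:
unit clause [-5] forces x5=F; simplify:
  drop 5 from [4, 5] -> [4]
  satisfied 3 clause(s); 4 remain; assigned so far: [5]
unit clause [4] forces x4=T; simplify:
  drop -4 from [1, -2, -4] -> [1, -2]
  drop -4 from [-6, -4, 1] -> [-6, 1]
  satisfied 1 clause(s); 3 remain; assigned so far: [4, 5]
unit clause [2] forces x2=T; simplify:
  drop -2 from [1, -2] -> [1]
  satisfied 1 clause(s); 2 remain; assigned so far: [2, 4, 5]
unit clause [1] forces x1=T; simplify:
  satisfied 2 clause(s); 0 remain; assigned so far: [1, 2, 4, 5]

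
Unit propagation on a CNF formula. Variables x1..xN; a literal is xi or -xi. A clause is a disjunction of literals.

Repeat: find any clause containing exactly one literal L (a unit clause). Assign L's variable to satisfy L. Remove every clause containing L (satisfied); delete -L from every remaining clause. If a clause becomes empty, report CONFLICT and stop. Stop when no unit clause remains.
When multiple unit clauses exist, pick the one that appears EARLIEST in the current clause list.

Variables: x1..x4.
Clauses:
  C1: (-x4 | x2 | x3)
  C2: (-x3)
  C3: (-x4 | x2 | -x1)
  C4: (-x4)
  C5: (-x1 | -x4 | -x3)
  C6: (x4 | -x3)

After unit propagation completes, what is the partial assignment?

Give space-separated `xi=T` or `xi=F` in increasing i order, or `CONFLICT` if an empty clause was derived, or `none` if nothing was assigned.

unit clause [-3] forces x3=F; simplify:
  drop 3 from [-4, 2, 3] -> [-4, 2]
  satisfied 3 clause(s); 3 remain; assigned so far: [3]
unit clause [-4] forces x4=F; simplify:
  satisfied 3 clause(s); 0 remain; assigned so far: [3, 4]

Answer: x3=F x4=F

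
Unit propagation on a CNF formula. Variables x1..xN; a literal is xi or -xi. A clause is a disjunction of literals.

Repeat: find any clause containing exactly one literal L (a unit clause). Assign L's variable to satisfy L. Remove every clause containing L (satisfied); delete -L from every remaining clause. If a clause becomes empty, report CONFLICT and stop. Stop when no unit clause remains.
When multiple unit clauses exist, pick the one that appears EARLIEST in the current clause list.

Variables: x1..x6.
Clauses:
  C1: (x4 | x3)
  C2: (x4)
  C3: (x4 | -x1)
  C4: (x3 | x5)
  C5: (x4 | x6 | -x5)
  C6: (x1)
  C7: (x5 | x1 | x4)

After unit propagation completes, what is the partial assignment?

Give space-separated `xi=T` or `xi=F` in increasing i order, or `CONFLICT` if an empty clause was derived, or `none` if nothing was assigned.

Answer: x1=T x4=T

Derivation:
unit clause [4] forces x4=T; simplify:
  satisfied 5 clause(s); 2 remain; assigned so far: [4]
unit clause [1] forces x1=T; simplify:
  satisfied 1 clause(s); 1 remain; assigned so far: [1, 4]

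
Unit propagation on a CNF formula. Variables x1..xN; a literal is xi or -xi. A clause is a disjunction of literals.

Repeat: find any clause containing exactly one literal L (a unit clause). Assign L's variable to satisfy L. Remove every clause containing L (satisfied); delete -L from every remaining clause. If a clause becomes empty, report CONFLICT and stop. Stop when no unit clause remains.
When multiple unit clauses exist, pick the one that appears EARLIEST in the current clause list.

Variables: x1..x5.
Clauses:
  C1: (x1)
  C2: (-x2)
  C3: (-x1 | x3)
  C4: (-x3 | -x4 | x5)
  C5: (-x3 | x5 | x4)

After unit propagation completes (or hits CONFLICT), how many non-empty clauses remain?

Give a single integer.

Answer: 2

Derivation:
unit clause [1] forces x1=T; simplify:
  drop -1 from [-1, 3] -> [3]
  satisfied 1 clause(s); 4 remain; assigned so far: [1]
unit clause [-2] forces x2=F; simplify:
  satisfied 1 clause(s); 3 remain; assigned so far: [1, 2]
unit clause [3] forces x3=T; simplify:
  drop -3 from [-3, -4, 5] -> [-4, 5]
  drop -3 from [-3, 5, 4] -> [5, 4]
  satisfied 1 clause(s); 2 remain; assigned so far: [1, 2, 3]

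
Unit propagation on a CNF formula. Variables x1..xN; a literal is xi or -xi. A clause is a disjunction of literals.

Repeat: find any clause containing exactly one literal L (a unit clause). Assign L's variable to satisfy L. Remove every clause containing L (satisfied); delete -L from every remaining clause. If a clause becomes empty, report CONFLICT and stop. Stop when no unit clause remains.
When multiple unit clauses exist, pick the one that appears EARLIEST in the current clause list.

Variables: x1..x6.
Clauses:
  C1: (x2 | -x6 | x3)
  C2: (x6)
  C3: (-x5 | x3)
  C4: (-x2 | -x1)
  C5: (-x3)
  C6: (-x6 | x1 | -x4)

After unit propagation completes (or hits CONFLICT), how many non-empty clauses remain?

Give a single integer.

unit clause [6] forces x6=T; simplify:
  drop -6 from [2, -6, 3] -> [2, 3]
  drop -6 from [-6, 1, -4] -> [1, -4]
  satisfied 1 clause(s); 5 remain; assigned so far: [6]
unit clause [-3] forces x3=F; simplify:
  drop 3 from [2, 3] -> [2]
  drop 3 from [-5, 3] -> [-5]
  satisfied 1 clause(s); 4 remain; assigned so far: [3, 6]
unit clause [2] forces x2=T; simplify:
  drop -2 from [-2, -1] -> [-1]
  satisfied 1 clause(s); 3 remain; assigned so far: [2, 3, 6]
unit clause [-5] forces x5=F; simplify:
  satisfied 1 clause(s); 2 remain; assigned so far: [2, 3, 5, 6]
unit clause [-1] forces x1=F; simplify:
  drop 1 from [1, -4] -> [-4]
  satisfied 1 clause(s); 1 remain; assigned so far: [1, 2, 3, 5, 6]
unit clause [-4] forces x4=F; simplify:
  satisfied 1 clause(s); 0 remain; assigned so far: [1, 2, 3, 4, 5, 6]

Answer: 0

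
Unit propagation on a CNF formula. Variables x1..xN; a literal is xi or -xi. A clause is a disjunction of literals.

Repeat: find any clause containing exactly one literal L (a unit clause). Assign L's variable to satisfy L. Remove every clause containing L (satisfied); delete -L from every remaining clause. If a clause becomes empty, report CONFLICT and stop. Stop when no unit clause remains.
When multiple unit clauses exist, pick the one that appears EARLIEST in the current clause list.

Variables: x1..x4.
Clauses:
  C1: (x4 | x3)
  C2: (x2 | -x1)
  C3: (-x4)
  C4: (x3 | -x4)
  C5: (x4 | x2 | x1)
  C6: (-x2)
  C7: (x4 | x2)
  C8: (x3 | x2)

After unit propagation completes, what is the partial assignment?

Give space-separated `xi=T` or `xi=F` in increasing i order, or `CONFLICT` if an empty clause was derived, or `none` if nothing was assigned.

unit clause [-4] forces x4=F; simplify:
  drop 4 from [4, 3] -> [3]
  drop 4 from [4, 2, 1] -> [2, 1]
  drop 4 from [4, 2] -> [2]
  satisfied 2 clause(s); 6 remain; assigned so far: [4]
unit clause [3] forces x3=T; simplify:
  satisfied 2 clause(s); 4 remain; assigned so far: [3, 4]
unit clause [-2] forces x2=F; simplify:
  drop 2 from [2, -1] -> [-1]
  drop 2 from [2, 1] -> [1]
  drop 2 from [2] -> [] (empty!)
  satisfied 1 clause(s); 3 remain; assigned so far: [2, 3, 4]
CONFLICT (empty clause)

Answer: CONFLICT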